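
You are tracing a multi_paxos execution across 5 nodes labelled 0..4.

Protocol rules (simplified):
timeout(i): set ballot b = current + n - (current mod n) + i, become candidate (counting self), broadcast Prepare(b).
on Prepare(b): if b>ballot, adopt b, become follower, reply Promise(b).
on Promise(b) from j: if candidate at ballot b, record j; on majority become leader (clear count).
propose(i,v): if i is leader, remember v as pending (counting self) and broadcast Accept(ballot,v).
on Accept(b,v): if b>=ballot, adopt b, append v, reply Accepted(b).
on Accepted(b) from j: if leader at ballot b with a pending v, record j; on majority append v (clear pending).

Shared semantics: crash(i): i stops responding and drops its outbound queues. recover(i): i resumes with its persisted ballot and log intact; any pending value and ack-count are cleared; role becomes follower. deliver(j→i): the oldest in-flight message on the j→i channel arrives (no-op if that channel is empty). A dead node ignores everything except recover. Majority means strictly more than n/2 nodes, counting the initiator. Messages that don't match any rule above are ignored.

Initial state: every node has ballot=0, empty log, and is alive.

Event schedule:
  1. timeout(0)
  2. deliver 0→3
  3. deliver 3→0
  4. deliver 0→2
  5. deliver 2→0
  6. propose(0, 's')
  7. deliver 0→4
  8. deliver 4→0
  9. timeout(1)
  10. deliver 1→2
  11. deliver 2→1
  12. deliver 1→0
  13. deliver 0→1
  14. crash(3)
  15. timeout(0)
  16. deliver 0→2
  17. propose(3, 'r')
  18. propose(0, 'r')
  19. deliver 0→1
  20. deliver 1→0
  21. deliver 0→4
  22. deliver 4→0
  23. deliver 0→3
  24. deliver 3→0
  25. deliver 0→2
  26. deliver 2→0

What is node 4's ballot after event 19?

step 1 timeout(0): 0={cand,b=5,log=-}
step 2 deliver 0→3: 3={foll,b=5,log=-}
step 3 deliver 3→0: —
step 4 deliver 0→2: 2={foll,b=5,log=-}
step 5 deliver 2→0: 0={lead,b=5,log=-}
step 6 propose(0,'s'): —
step 7 deliver 0→4: 4={foll,b=5,log=-}
step 8 deliver 4→0: —
step 9 timeout(1): 1={cand,b=6,log=-}
step 10 deliver 1→2: 2={foll,b=6,log=-}
step 11 deliver 2→1: —
step 12 deliver 1→0: 0={foll,b=6,log=-}
step 13 deliver 0→1: —
step 14 crash(3): 3={✗foll,b=5,log=-}
step 15 timeout(0): 0={cand,b=10,log=-}
step 16 deliver 0→2: —
step 17 propose(3,'r'): —
step 18 propose(0,'r'): —
step 19 deliver 0→1: —

5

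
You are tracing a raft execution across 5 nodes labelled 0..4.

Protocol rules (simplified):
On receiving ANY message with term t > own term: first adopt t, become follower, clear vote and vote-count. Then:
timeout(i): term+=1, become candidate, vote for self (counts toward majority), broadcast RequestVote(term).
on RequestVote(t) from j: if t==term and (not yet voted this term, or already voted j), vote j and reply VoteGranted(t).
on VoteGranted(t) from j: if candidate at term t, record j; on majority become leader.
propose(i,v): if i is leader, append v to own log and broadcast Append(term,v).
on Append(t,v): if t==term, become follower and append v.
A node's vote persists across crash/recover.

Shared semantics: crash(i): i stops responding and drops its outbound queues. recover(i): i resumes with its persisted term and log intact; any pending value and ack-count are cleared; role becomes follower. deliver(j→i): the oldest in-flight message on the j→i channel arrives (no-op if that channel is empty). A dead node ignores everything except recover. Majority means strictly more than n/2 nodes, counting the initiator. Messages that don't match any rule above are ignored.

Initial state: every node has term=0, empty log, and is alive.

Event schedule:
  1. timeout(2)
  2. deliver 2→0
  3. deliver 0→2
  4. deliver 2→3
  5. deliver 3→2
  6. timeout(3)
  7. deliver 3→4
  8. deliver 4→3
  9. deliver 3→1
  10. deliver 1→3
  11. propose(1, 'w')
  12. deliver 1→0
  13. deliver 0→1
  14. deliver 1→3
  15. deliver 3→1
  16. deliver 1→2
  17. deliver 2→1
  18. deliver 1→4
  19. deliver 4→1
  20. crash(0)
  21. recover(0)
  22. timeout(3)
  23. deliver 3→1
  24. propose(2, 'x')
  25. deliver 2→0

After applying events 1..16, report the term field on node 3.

2

e1 timeout(2): 2[cand,t=1,-]
e2 deliver 2→0: 0[foll,t=1,-]
e3 deliver 0→2: ·
e4 deliver 2→3: 3[foll,t=1,-]
e5 deliver 3→2: 2[lead,t=1,-]
e6 timeout(3): 3[cand,t=2,-]
e7 deliver 3→4: 4[foll,t=2,-]
e8 deliver 4→3: ·
e9 deliver 3→1: 1[foll,t=2,-]
e10 deliver 1→3: 3[lead,t=2,-]
e11 propose(1,'w'): ·
e12 deliver 1→0: ·
e13 deliver 0→1: ·
e14 deliver 1→3: ·
e15 deliver 3→1: ·
e16 deliver 1→2: ·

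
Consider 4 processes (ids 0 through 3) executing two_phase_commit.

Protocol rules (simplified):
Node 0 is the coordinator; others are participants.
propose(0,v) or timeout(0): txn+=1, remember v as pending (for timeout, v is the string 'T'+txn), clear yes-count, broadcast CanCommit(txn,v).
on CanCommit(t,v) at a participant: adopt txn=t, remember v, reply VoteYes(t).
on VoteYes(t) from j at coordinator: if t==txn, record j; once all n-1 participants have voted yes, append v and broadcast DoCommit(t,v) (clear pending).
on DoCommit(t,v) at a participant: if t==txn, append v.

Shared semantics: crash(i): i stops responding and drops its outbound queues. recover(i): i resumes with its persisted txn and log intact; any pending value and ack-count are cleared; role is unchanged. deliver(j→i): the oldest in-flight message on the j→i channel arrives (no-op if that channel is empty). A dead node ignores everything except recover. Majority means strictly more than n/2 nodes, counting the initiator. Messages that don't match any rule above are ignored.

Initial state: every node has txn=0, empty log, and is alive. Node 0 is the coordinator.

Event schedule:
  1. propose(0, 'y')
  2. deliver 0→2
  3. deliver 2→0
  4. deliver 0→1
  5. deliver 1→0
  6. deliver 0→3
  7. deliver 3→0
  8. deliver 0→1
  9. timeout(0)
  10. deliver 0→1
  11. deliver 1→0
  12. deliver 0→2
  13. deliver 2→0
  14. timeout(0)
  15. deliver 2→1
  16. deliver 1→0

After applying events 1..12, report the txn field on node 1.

2

1. propose(0,'y'):  <0:coor t1 ->
2. deliver 0→2:  <2:part t1 ->
3. deliver 2→0:  nop
4. deliver 0→1:  <1:part t1 ->
5. deliver 1→0:  nop
6. deliver 0→3:  <3:part t1 ->
7. deliver 3→0:  <0:coor t1 y>
8. deliver 0→1:  <1:part t1 y>
9. timeout(0):  <0:coor t2 y>
10. deliver 0→1:  <1:part t2 y>
11. deliver 1→0:  nop
12. deliver 0→2:  <2:part t1 y>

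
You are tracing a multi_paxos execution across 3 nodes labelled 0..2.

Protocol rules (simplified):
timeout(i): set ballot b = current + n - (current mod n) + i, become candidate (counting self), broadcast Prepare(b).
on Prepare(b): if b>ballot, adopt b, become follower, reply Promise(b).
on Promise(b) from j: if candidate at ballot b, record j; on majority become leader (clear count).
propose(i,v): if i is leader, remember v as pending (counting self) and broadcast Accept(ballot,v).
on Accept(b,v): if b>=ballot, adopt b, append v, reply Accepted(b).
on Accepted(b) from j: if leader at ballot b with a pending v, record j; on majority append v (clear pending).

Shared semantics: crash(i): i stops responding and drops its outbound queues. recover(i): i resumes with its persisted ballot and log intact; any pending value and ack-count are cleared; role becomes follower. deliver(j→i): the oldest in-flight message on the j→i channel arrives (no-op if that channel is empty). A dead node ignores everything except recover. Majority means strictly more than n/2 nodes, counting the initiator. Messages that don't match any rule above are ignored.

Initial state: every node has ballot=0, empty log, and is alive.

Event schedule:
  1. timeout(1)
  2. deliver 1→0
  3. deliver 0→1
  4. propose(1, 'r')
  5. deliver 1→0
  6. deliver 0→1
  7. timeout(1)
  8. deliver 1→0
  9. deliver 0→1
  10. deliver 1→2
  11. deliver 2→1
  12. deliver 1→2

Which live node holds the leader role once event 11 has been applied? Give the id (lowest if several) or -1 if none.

1

e1 timeout(1): 1[cand,b=4,-]
e2 deliver 1→0: 0[foll,b=4,-]
e3 deliver 0→1: 1[lead,b=4,-]
e4 propose(1,'r'): ·
e5 deliver 1→0: 0[foll,b=4,r]
e6 deliver 0→1: 1[lead,b=4,r]
e7 timeout(1): 1[cand,b=7,r]
e8 deliver 1→0: 0[foll,b=7,r]
e9 deliver 0→1: 1[lead,b=7,r]
e10 deliver 1→2: 2[foll,b=4,-]
e11 deliver 2→1: ·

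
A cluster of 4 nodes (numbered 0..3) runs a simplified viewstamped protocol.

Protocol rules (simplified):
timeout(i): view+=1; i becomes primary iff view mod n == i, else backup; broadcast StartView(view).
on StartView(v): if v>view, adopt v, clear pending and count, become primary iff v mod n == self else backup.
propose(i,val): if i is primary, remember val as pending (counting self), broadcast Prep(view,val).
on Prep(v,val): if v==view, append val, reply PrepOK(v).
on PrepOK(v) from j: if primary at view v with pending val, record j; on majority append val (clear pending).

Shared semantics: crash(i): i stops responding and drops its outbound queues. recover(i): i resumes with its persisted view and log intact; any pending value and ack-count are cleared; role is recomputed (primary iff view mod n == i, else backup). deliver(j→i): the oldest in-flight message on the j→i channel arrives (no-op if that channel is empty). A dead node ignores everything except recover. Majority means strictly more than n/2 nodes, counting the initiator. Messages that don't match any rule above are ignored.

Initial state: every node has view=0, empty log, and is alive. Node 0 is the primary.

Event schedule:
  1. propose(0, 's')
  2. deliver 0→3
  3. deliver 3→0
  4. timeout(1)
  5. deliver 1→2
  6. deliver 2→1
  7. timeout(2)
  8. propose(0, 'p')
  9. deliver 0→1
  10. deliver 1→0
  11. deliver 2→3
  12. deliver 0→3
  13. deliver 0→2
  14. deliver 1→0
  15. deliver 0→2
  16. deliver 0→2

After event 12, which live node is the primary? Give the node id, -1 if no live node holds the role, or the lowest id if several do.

1

after 1 — propose(0,'s'): ·
after 2 — deliver 0→3: n3:back/v0/[s]
after 3 — deliver 3→0: ·
after 4 — timeout(1): n1:prim/v1/[-]
after 5 — deliver 1→2: n2:back/v1/[-]
after 6 — deliver 2→1: ·
after 7 — timeout(2): n2:prim/v2/[-]
after 8 — propose(0,'p'): ·
after 9 — deliver 0→1: ·
after 10 — deliver 1→0: n0:back/v1/[-]
after 11 — deliver 2→3: n3:back/v2/[s]
after 12 — deliver 0→3: ·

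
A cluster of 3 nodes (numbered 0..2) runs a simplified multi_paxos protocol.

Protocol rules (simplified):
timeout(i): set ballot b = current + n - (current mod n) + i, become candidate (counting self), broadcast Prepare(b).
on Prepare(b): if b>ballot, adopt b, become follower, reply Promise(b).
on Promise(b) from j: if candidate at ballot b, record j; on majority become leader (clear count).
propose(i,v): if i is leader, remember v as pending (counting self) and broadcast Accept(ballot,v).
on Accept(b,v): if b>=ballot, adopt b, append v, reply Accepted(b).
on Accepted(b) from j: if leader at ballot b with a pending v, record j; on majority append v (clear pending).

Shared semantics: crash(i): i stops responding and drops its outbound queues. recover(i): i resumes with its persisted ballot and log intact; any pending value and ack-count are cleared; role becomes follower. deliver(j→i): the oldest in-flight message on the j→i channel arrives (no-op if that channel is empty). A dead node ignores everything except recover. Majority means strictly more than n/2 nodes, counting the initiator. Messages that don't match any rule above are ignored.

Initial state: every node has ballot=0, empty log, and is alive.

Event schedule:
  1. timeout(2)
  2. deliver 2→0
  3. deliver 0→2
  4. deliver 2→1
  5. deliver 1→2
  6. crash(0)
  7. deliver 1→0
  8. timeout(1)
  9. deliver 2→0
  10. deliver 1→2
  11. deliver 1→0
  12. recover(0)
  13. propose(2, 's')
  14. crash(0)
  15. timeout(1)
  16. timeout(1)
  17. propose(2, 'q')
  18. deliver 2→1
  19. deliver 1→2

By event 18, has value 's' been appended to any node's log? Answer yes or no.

no

1. timeout(2):  <2:cand b5 ->
2. deliver 2→0:  <0:foll b5 ->
3. deliver 0→2:  <2:lead b5 ->
4. deliver 2→1:  <1:foll b5 ->
5. deliver 1→2:  nop
6. crash(0):  <0:✗foll b5 ->
7. deliver 1→0:  nop
8. timeout(1):  <1:cand b7 ->
9. deliver 2→0:  nop
10. deliver 1→2:  <2:foll b7 ->
11. deliver 1→0:  nop
12. recover(0):  <0:foll b5 ->
13. propose(2,'s'):  nop
14. crash(0):  <0:✗foll b5 ->
15. timeout(1):  <1:cand b10 ->
16. timeout(1):  <1:cand b13 ->
17. propose(2,'q'):  nop
18. deliver 2→1:  nop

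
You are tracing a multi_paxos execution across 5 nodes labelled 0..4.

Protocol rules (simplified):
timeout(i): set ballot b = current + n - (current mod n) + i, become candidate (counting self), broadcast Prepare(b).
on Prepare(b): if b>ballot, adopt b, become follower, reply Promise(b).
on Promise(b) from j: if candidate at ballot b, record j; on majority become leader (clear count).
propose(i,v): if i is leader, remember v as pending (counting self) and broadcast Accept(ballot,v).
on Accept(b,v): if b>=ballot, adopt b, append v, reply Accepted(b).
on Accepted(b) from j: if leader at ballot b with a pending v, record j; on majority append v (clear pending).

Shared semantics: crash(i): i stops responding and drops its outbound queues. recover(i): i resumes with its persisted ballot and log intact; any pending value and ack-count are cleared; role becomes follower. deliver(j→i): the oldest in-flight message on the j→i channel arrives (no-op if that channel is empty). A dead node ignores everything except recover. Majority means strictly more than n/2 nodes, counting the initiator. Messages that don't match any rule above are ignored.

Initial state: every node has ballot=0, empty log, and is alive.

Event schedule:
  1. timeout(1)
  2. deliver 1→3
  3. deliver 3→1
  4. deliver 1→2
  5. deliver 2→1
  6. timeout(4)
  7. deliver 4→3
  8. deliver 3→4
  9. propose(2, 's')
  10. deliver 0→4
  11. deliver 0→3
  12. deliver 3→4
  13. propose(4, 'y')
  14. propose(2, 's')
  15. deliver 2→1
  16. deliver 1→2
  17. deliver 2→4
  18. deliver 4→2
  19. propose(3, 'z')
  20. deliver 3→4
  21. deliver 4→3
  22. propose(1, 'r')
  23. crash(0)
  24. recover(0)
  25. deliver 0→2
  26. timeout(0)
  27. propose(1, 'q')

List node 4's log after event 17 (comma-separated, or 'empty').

step 1 timeout(1): 1={cand,b=6,log=-}
step 2 deliver 1→3: 3={foll,b=6,log=-}
step 3 deliver 3→1: —
step 4 deliver 1→2: 2={foll,b=6,log=-}
step 5 deliver 2→1: 1={lead,b=6,log=-}
step 6 timeout(4): 4={cand,b=9,log=-}
step 7 deliver 4→3: 3={foll,b=9,log=-}
step 8 deliver 3→4: —
step 9 propose(2,'s'): —
step 10 deliver 0→4: —
step 11 deliver 0→3: —
step 12 deliver 3→4: —
step 13 propose(4,'y'): —
step 14 propose(2,'s'): —
step 15 deliver 2→1: —
step 16 deliver 1→2: —
step 17 deliver 2→4: —

empty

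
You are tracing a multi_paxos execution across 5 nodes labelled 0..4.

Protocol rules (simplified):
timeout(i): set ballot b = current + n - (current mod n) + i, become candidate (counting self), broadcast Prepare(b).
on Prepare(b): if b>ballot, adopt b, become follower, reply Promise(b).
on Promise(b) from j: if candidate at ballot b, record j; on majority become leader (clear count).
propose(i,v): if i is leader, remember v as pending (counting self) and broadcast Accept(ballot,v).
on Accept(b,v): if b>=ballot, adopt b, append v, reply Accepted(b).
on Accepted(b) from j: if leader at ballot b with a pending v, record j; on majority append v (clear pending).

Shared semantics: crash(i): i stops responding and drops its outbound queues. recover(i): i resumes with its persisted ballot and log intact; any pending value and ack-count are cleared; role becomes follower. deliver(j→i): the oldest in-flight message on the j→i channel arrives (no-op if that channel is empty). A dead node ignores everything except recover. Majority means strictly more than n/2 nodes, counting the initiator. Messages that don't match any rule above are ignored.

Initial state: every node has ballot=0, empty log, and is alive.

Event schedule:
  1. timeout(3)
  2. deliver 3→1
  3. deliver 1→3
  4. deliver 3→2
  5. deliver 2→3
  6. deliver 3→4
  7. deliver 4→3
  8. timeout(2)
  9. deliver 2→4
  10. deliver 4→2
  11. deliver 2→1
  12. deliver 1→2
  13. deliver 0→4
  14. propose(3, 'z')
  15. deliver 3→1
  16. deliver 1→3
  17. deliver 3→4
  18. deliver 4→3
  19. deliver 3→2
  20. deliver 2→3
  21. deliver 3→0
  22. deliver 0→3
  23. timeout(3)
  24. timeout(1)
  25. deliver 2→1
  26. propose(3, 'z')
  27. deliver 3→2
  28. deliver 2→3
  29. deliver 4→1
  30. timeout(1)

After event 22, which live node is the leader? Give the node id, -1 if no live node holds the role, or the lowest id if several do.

[1] timeout(3) → N3(cand b8 [-])
[2] deliver 3→1 → N1(foll b8 [-])
[3] deliver 1→3 → ∅
[4] deliver 3→2 → N2(foll b8 [-])
[5] deliver 2→3 → N3(lead b8 [-])
[6] deliver 3→4 → N4(foll b8 [-])
[7] deliver 4→3 → ∅
[8] timeout(2) → N2(cand b12 [-])
[9] deliver 2→4 → N4(foll b12 [-])
[10] deliver 4→2 → ∅
[11] deliver 2→1 → N1(foll b12 [-])
[12] deliver 1→2 → N2(lead b12 [-])
[13] deliver 0→4 → ∅
[14] propose(3,'z') → ∅
[15] deliver 3→1 → ∅
[16] deliver 1→3 → ∅
[17] deliver 3→4 → ∅
[18] deliver 4→3 → ∅
[19] deliver 3→2 → ∅
[20] deliver 2→3 → N3(foll b12 [-])
[21] deliver 3→0 → N0(foll b8 [-])
[22] deliver 0→3 → ∅

2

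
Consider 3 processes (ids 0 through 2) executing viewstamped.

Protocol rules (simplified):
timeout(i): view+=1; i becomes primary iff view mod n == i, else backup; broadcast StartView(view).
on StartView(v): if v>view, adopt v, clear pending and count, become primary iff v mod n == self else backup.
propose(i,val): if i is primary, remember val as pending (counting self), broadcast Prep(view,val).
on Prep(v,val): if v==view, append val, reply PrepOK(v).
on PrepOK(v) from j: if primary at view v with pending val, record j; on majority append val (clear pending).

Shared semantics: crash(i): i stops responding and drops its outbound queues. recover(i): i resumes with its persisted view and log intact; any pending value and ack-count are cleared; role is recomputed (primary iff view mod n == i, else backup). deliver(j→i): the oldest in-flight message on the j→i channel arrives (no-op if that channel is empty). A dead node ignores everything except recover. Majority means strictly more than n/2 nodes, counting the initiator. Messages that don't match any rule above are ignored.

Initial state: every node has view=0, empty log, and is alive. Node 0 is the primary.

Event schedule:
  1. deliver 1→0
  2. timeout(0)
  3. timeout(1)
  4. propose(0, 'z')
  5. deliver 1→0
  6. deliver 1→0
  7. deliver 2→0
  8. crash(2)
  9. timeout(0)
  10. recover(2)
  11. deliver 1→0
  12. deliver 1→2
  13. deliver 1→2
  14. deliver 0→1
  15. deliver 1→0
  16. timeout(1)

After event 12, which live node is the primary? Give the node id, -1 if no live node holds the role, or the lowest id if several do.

1. deliver 1→0:  nop
2. timeout(0):  <0:back v1 ->
3. timeout(1):  <1:prim v1 ->
4. propose(0,'z'):  nop
5. deliver 1→0:  nop
6. deliver 1→0:  nop
7. deliver 2→0:  nop
8. crash(2):  <2:✗back v0 ->
9. timeout(0):  <0:back v2 ->
10. recover(2):  <2:back v0 ->
11. deliver 1→0:  nop
12. deliver 1→2:  <2:back v1 ->

1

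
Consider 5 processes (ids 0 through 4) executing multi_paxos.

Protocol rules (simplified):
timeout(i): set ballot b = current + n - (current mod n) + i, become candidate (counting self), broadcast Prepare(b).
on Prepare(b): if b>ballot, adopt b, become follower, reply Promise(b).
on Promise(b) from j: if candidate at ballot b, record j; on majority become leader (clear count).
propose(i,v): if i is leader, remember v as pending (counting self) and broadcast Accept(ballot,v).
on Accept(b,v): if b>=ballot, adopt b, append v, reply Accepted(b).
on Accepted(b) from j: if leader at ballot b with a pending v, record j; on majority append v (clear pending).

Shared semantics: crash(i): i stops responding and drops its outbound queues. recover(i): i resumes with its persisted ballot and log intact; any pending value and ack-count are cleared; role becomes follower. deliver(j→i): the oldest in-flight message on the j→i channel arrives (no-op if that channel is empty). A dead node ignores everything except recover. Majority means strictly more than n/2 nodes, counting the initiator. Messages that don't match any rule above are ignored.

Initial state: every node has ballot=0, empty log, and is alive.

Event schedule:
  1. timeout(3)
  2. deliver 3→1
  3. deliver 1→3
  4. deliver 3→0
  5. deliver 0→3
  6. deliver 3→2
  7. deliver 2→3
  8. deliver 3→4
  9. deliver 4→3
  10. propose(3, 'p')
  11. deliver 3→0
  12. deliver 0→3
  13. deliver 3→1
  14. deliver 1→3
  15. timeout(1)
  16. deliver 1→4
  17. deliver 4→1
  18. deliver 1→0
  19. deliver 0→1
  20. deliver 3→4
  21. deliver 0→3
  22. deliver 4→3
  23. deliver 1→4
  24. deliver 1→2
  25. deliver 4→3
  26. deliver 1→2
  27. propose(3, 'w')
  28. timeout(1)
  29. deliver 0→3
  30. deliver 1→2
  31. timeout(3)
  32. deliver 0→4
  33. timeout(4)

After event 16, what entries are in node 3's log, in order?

[1] timeout(3) → N3(cand b8 [-])
[2] deliver 3→1 → N1(foll b8 [-])
[3] deliver 1→3 → ∅
[4] deliver 3→0 → N0(foll b8 [-])
[5] deliver 0→3 → N3(lead b8 [-])
[6] deliver 3→2 → N2(foll b8 [-])
[7] deliver 2→3 → ∅
[8] deliver 3→4 → N4(foll b8 [-])
[9] deliver 4→3 → ∅
[10] propose(3,'p') → ∅
[11] deliver 3→0 → N0(foll b8 [p])
[12] deliver 0→3 → ∅
[13] deliver 3→1 → N1(foll b8 [p])
[14] deliver 1→3 → N3(lead b8 [p])
[15] timeout(1) → N1(cand b11 [p])
[16] deliver 1→4 → N4(foll b11 [-])

p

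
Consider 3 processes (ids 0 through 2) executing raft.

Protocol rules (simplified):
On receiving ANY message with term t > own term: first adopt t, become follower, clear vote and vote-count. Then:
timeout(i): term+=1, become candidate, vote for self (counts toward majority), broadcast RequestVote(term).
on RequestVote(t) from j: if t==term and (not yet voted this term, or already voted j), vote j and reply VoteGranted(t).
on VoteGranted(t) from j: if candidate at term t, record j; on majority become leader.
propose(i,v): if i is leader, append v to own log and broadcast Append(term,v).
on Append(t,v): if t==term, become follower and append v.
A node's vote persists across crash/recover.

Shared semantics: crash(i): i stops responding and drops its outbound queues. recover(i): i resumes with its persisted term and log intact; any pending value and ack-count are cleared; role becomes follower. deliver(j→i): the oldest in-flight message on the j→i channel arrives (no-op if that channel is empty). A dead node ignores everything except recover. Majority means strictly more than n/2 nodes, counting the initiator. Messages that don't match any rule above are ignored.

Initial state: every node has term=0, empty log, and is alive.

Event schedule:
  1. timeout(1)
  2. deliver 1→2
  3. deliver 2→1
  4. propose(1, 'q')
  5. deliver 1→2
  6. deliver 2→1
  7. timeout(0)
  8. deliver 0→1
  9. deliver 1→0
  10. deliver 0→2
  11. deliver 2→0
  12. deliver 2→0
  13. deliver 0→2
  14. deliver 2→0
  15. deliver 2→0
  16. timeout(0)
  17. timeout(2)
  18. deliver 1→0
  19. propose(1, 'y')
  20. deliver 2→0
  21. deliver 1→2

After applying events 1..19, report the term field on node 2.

2

e1 timeout(1): 1[cand,t=1,-]
e2 deliver 1→2: 2[foll,t=1,-]
e3 deliver 2→1: 1[lead,t=1,-]
e4 propose(1,'q'): 1[lead,t=1,q]
e5 deliver 1→2: 2[foll,t=1,q]
e6 deliver 2→1: ·
e7 timeout(0): 0[cand,t=1,-]
e8 deliver 0→1: ·
e9 deliver 1→0: ·
e10 deliver 0→2: ·
e11 deliver 2→0: ·
e12 deliver 2→0: ·
e13 deliver 0→2: ·
e14 deliver 2→0: ·
e15 deliver 2→0: ·
e16 timeout(0): 0[cand,t=2,-]
e17 timeout(2): 2[cand,t=2,q]
e18 deliver 1→0: ·
e19 propose(1,'y'): 1[lead,t=1,q,y]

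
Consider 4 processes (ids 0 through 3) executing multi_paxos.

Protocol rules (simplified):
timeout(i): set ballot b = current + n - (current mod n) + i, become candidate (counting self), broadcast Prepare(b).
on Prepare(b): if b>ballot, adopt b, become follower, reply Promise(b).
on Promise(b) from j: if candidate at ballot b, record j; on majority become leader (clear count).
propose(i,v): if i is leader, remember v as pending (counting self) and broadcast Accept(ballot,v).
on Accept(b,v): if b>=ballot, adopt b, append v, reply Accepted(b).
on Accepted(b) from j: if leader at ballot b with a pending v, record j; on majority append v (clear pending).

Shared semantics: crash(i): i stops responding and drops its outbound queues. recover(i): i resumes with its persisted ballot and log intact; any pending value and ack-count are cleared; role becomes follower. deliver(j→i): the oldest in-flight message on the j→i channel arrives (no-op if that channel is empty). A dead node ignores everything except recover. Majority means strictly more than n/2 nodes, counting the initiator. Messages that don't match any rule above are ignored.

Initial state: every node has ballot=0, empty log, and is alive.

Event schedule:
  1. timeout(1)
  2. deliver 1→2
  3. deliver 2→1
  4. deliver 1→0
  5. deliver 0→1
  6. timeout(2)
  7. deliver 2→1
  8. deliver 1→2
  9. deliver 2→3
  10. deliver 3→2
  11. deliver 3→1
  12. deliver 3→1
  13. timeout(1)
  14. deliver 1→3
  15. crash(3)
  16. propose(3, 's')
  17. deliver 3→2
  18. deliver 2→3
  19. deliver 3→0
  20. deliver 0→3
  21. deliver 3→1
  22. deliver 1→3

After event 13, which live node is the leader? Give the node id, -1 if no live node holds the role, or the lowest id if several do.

2

step 1 timeout(1): 1={cand,b=5,log=-}
step 2 deliver 1→2: 2={foll,b=5,log=-}
step 3 deliver 2→1: —
step 4 deliver 1→0: 0={foll,b=5,log=-}
step 5 deliver 0→1: 1={lead,b=5,log=-}
step 6 timeout(2): 2={cand,b=10,log=-}
step 7 deliver 2→1: 1={foll,b=10,log=-}
step 8 deliver 1→2: —
step 9 deliver 2→3: 3={foll,b=10,log=-}
step 10 deliver 3→2: 2={lead,b=10,log=-}
step 11 deliver 3→1: —
step 12 deliver 3→1: —
step 13 timeout(1): 1={cand,b=13,log=-}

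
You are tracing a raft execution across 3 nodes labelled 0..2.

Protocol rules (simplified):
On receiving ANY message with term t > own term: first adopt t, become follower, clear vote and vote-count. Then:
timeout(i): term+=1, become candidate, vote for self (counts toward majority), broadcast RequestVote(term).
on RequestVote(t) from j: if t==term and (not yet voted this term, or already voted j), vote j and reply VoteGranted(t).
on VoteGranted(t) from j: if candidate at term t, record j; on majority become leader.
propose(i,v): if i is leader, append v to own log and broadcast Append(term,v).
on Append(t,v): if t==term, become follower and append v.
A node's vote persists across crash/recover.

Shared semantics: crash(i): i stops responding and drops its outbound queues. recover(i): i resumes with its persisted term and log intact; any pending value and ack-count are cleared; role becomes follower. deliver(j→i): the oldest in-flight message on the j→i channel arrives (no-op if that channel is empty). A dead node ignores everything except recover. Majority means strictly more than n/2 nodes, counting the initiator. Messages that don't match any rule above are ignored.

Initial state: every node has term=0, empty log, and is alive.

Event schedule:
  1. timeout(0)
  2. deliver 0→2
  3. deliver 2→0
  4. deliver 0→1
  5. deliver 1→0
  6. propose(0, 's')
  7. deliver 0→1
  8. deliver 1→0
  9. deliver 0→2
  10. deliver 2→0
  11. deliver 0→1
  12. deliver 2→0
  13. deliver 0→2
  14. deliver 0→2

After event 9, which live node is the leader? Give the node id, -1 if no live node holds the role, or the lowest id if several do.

0

step 1 timeout(0): 0={cand,t=1,log=-}
step 2 deliver 0→2: 2={foll,t=1,log=-}
step 3 deliver 2→0: 0={lead,t=1,log=-}
step 4 deliver 0→1: 1={foll,t=1,log=-}
step 5 deliver 1→0: —
step 6 propose(0,'s'): 0={lead,t=1,log=s}
step 7 deliver 0→1: 1={foll,t=1,log=s}
step 8 deliver 1→0: —
step 9 deliver 0→2: 2={foll,t=1,log=s}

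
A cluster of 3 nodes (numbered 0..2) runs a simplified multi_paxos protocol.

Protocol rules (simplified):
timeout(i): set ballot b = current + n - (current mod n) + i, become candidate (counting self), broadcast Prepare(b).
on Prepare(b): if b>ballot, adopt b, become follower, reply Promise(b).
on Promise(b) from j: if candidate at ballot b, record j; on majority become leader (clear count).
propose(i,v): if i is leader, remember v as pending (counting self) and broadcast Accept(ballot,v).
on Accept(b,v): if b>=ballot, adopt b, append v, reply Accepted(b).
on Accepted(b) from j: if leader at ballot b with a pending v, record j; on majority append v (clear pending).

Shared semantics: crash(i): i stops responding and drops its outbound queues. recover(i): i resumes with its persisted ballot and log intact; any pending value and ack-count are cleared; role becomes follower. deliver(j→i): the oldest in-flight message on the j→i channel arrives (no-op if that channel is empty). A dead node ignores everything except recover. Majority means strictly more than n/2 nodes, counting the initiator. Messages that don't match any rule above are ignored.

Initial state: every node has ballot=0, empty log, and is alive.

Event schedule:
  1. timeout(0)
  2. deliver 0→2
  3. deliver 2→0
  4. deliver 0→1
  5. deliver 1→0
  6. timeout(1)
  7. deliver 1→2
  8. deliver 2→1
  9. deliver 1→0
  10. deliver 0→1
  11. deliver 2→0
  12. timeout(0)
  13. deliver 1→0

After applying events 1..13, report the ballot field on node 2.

[1] timeout(0) → N0(cand b3 [-])
[2] deliver 0→2 → N2(foll b3 [-])
[3] deliver 2→0 → N0(lead b3 [-])
[4] deliver 0→1 → N1(foll b3 [-])
[5] deliver 1→0 → ∅
[6] timeout(1) → N1(cand b7 [-])
[7] deliver 1→2 → N2(foll b7 [-])
[8] deliver 2→1 → N1(lead b7 [-])
[9] deliver 1→0 → N0(foll b7 [-])
[10] deliver 0→1 → ∅
[11] deliver 2→0 → ∅
[12] timeout(0) → N0(cand b9 [-])
[13] deliver 1→0 → ∅

7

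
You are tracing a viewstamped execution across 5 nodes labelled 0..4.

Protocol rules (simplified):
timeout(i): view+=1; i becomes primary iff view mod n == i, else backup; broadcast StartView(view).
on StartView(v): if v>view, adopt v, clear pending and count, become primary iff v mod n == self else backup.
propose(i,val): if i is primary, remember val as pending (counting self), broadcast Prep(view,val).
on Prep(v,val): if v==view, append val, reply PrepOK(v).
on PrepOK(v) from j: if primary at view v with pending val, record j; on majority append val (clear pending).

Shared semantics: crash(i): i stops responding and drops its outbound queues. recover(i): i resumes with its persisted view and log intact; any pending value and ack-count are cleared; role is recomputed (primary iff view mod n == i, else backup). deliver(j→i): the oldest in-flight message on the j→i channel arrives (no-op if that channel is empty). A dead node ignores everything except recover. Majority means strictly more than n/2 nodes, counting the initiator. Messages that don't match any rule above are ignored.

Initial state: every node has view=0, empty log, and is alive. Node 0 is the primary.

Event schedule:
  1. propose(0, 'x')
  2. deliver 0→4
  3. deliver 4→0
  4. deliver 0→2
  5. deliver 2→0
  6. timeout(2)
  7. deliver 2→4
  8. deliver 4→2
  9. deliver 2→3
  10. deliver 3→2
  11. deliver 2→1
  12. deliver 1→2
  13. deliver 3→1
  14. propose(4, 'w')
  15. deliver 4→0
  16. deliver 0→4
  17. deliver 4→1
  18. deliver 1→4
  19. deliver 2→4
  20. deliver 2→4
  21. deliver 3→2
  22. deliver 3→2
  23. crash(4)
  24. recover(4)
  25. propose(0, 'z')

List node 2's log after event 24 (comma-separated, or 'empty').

x

step 1 propose(0,'x'): —
step 2 deliver 0→4: 4={back,v=0,log=x}
step 3 deliver 4→0: —
step 4 deliver 0→2: 2={back,v=0,log=x}
step 5 deliver 2→0: 0={prim,v=0,log=x}
step 6 timeout(2): 2={back,v=1,log=x}
step 7 deliver 2→4: 4={back,v=1,log=x}
step 8 deliver 4→2: —
step 9 deliver 2→3: 3={back,v=1,log=-}
step 10 deliver 3→2: —
step 11 deliver 2→1: 1={prim,v=1,log=-}
step 12 deliver 1→2: —
step 13 deliver 3→1: —
step 14 propose(4,'w'): —
step 15 deliver 4→0: —
step 16 deliver 0→4: —
step 17 deliver 4→1: —
step 18 deliver 1→4: —
step 19 deliver 2→4: —
step 20 deliver 2→4: —
step 21 deliver 3→2: —
step 22 deliver 3→2: —
step 23 crash(4): 4={✗back,v=1,log=x}
step 24 recover(4): 4={back,v=1,log=x}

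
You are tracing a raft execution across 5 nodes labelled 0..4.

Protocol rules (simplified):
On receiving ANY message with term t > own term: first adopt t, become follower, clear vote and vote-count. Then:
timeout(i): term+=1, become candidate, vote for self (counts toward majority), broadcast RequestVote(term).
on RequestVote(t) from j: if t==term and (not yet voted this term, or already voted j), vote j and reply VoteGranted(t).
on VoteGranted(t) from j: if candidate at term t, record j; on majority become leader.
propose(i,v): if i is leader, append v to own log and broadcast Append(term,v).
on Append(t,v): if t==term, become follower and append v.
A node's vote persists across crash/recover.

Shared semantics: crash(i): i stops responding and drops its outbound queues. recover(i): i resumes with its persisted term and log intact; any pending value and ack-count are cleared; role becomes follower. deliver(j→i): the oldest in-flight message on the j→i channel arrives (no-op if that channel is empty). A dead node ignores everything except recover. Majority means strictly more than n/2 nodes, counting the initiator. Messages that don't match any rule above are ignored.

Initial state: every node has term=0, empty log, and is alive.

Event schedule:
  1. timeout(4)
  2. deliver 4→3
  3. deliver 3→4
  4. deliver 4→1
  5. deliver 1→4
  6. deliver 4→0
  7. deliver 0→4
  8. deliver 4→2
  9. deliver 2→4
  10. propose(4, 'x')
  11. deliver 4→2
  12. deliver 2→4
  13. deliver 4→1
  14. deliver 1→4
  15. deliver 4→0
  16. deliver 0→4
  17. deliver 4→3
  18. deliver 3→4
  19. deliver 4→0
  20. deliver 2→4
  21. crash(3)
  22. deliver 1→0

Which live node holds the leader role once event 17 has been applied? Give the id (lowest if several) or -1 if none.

4

e1 timeout(4): 4[cand,t=1,-]
e2 deliver 4→3: 3[foll,t=1,-]
e3 deliver 3→4: ·
e4 deliver 4→1: 1[foll,t=1,-]
e5 deliver 1→4: 4[lead,t=1,-]
e6 deliver 4→0: 0[foll,t=1,-]
e7 deliver 0→4: ·
e8 deliver 4→2: 2[foll,t=1,-]
e9 deliver 2→4: ·
e10 propose(4,'x'): 4[lead,t=1,x]
e11 deliver 4→2: 2[foll,t=1,x]
e12 deliver 2→4: ·
e13 deliver 4→1: 1[foll,t=1,x]
e14 deliver 1→4: ·
e15 deliver 4→0: 0[foll,t=1,x]
e16 deliver 0→4: ·
e17 deliver 4→3: 3[foll,t=1,x]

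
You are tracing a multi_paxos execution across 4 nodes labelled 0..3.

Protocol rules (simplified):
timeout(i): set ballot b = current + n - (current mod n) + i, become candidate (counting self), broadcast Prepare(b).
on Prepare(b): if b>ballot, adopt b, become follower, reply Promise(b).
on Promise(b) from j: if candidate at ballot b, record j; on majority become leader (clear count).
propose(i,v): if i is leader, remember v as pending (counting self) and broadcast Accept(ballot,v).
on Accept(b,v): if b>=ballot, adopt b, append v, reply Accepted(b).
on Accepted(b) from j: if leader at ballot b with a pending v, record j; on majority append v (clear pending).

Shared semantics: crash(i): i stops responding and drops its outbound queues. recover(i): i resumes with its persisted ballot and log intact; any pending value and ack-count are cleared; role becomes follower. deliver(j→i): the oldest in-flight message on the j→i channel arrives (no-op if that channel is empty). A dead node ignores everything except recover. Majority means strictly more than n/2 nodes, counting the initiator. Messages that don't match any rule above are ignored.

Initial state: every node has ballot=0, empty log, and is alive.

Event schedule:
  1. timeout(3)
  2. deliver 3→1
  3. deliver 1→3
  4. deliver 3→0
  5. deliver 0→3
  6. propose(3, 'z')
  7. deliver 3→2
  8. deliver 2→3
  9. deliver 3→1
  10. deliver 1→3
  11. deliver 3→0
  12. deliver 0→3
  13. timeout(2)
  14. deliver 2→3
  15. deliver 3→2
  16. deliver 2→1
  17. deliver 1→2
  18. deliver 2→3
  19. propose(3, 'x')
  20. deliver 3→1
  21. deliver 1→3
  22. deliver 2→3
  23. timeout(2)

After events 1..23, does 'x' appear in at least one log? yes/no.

no

1. timeout(3):  <3:cand b7 ->
2. deliver 3→1:  <1:foll b7 ->
3. deliver 1→3:  nop
4. deliver 3→0:  <0:foll b7 ->
5. deliver 0→3:  <3:lead b7 ->
6. propose(3,'z'):  nop
7. deliver 3→2:  <2:foll b7 ->
8. deliver 2→3:  nop
9. deliver 3→1:  <1:foll b7 z>
10. deliver 1→3:  nop
11. deliver 3→0:  <0:foll b7 z>
12. deliver 0→3:  <3:lead b7 z>
13. timeout(2):  <2:cand b10 ->
14. deliver 2→3:  <3:foll b10 z>
15. deliver 3→2:  nop
16. deliver 2→1:  <1:foll b10 z>
17. deliver 1→2:  nop
18. deliver 2→3:  nop
19. propose(3,'x'):  nop
20. deliver 3→1:  nop
21. deliver 1→3:  nop
22. deliver 2→3:  nop
23. timeout(2):  <2:cand b14 ->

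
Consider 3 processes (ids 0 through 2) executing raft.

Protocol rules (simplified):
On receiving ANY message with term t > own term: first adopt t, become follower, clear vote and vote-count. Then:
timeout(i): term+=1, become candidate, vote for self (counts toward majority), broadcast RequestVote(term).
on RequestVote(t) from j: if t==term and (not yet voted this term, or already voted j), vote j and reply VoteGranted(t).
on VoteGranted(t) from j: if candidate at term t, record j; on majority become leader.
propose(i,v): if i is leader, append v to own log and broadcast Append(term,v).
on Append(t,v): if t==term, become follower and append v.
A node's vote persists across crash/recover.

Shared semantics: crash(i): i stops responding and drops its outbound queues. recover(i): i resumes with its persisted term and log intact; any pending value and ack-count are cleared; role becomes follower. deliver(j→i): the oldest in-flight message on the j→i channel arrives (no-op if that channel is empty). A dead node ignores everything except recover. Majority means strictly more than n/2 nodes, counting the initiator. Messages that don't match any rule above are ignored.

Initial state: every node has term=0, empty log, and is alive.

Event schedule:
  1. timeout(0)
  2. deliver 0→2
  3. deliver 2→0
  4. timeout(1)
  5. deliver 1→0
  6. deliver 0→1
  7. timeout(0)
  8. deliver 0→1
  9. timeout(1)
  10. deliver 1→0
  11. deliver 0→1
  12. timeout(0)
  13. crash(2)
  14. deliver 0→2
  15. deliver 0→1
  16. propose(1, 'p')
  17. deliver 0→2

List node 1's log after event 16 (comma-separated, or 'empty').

[1] timeout(0) → N0(cand t1 [-])
[2] deliver 0→2 → N2(foll t1 [-])
[3] deliver 2→0 → N0(lead t1 [-])
[4] timeout(1) → N1(cand t1 [-])
[5] deliver 1→0 → ∅
[6] deliver 0→1 → ∅
[7] timeout(0) → N0(cand t2 [-])
[8] deliver 0→1 → N1(foll t2 [-])
[9] timeout(1) → N1(cand t3 [-])
[10] deliver 1→0 → N0(lead t2 [-])
[11] deliver 0→1 → ∅
[12] timeout(0) → N0(cand t3 [-])
[13] crash(2) → N2(✗foll t1 [-])
[14] deliver 0→2 → ∅
[15] deliver 0→1 → ∅
[16] propose(1,'p') → ∅

empty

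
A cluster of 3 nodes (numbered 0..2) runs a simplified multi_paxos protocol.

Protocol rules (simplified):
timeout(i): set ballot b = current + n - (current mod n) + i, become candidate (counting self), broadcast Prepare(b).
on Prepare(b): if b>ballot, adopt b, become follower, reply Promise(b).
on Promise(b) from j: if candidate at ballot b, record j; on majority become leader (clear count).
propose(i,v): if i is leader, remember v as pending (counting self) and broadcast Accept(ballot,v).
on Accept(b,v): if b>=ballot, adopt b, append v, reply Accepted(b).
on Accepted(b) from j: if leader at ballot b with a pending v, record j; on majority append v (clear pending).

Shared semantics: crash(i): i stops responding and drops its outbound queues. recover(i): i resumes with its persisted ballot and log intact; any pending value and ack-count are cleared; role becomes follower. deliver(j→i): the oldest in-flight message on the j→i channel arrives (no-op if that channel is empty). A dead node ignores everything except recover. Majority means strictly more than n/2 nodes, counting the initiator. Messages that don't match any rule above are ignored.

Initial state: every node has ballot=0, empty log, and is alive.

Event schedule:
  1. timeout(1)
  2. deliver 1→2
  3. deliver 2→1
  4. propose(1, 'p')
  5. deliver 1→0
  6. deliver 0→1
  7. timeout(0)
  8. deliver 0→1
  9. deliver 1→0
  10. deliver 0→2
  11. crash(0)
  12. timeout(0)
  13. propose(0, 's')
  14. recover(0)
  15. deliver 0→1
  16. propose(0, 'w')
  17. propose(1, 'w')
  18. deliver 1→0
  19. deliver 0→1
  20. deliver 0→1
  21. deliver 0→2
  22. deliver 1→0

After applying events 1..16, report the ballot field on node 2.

6

e1 timeout(1): 1[cand,b=4,-]
e2 deliver 1→2: 2[foll,b=4,-]
e3 deliver 2→1: 1[lead,b=4,-]
e4 propose(1,'p'): ·
e5 deliver 1→0: 0[foll,b=4,-]
e6 deliver 0→1: ·
e7 timeout(0): 0[cand,b=6,-]
e8 deliver 0→1: 1[foll,b=6,-]
e9 deliver 1→0: ·
e10 deliver 0→2: 2[foll,b=6,-]
e11 crash(0): 0[✗cand,b=6,-]
e12 timeout(0): ·
e13 propose(0,'s'): ·
e14 recover(0): 0[foll,b=6,-]
e15 deliver 0→1: ·
e16 propose(0,'w'): ·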